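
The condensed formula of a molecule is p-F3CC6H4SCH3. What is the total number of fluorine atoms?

Element totals:
  C: 8
  H: 7
  F: 3
  S: 1

3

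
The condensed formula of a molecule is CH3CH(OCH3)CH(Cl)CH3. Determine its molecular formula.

C5H11ClO

Element totals:
  C: 5
  H: 11
  Cl: 1
  O: 1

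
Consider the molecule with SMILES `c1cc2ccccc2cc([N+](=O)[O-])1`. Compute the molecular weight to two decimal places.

Atom tally by fragment:
  naphthalene ring system core → C:10 H:8
  (− 1 ring H displaced by substituents)
  + NO2 → N:1 O:2
Element totals:
  C: 10
  H: 7
  N: 1
  O: 2
Molecular formula: C10H7NO2.
  M = 10(12.011) + 7(1.008) + 14.007 + 2(15.999)
    = 120.110 + 7.056 + 14.007 + 31.998 = 173.171

173.17 g/mol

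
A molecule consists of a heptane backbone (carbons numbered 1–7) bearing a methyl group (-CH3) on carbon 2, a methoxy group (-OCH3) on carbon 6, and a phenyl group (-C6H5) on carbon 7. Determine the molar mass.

Atom tally by fragment:
  CH3 → C:1 H:3
  CH(CH3) → C:2 H:4
  CH2 → C:1 H:2
  CH2 → C:1 H:2
  CH2 → C:1 H:2
  CH(OCH3) → C:2 H:4 O:1
  CH2C6H5 → C:7 H:7
Element totals:
  C: 15
  H: 24
  O: 1
Molecular formula: C15H24O.
  M = 15(12.011) + 24(1.008) + 15.999
    = 180.165 + 24.192 + 15.999 = 220.356

220.36 g/mol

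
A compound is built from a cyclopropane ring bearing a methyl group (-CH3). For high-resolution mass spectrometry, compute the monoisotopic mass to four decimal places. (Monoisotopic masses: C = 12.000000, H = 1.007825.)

Atom tally by fragment:
  cyclopropane ring core → C:3 H:6
  (− 1 ring H displaced by substituents)
  + CH3 → C:1 H:3
Element totals:
  C: 4
  H: 8
Molecular formula: C4H8.
  M = 4(12.0) + 8(1.007825)
    = 48.000000 + 8.062600 = 56.062600

56.0626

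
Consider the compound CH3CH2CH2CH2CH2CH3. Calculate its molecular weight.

86.18 g/mol

Atom tally by fragment:
  CH3 → C:1 H:3
  CH2 → C:1 H:2
  CH2 → C:1 H:2
  CH2 → C:1 H:2
  CH2 → C:1 H:2
  CH3 → C:1 H:3
Element totals:
  C: 6
  H: 14
Molecular formula: C6H14.
  M = 6(12.011) + 14(1.008)
    = 72.066 + 14.112 = 86.178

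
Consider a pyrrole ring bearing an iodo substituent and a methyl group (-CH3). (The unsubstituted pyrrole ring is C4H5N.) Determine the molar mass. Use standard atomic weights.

Atom tally by fragment:
  pyrrole ring core → C:4 H:5 N:1
  (− 2 ring H displaced by substituents)
  + I → I:1
  + CH3 → C:1 H:3
Element totals:
  C: 5
  H: 6
  I: 1
  N: 1
Molecular formula: C5H6IN.
  M = 5(12.011) + 6(1.008) + 126.904 + 14.007
    = 60.055 + 6.048 + 126.904 + 14.007 = 207.014

207.01 g/mol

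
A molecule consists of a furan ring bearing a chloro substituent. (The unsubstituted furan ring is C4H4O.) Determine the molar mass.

102.52 g/mol

Atom tally by fragment:
  furan ring core → C:4 H:4 O:1
  (− 1 ring H displaced by substituents)
  + Cl → Cl:1
Element totals:
  C: 4
  H: 3
  Cl: 1
  O: 1
Molecular formula: C4H3ClO.
  M = 4(12.011) + 3(1.008) + 35.45 + 15.999
    = 48.044 + 3.024 + 35.450 + 15.999 = 102.517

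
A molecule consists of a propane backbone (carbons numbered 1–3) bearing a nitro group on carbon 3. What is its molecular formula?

Atom tally by fragment:
  CH3 → C:1 H:3
  CH2 → C:1 H:2
  CH2NO2 → C:1 H:2 N:1 O:2
Element totals:
  C: 3
  H: 7
  N: 1
  O: 2

C3H7NO2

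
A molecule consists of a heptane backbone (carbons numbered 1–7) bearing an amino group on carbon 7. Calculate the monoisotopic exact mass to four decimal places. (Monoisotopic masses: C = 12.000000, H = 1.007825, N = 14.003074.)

115.1361

Atom tally by fragment:
  CH3 → C:1 H:3
  CH2 → C:1 H:2
  CH2 → C:1 H:2
  CH2 → C:1 H:2
  CH2 → C:1 H:2
  CH2 → C:1 H:2
  CH2NH2 → C:1 H:4 N:1
Element totals:
  C: 7
  H: 17
  N: 1
Molecular formula: C7H17N.
  M = 7(12.0) + 17(1.007825) + 14.003074
    = 84.000000 + 17.133025 + 14.003074 = 115.136099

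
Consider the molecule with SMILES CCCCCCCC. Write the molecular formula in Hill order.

Atom tally by fragment:
  CH3 → C:1 H:3
  CH2 → C:1 H:2
  CH2 → C:1 H:2
  CH2 → C:1 H:2
  CH2 → C:1 H:2
  CH2 → C:1 H:2
  CH2 → C:1 H:2
  CH3 → C:1 H:3
Element totals:
  C: 8
  H: 18

C8H18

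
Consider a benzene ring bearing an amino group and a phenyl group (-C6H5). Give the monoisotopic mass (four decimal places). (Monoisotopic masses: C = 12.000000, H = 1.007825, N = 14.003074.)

Atom tally by fragment:
  benzene ring core → C:6 H:6
  (− 2 ring H displaced by substituents)
  + NH2 → N:1 H:2
  + C6H5 → C:6 H:5
Element totals:
  C: 12
  H: 11
  N: 1
Molecular formula: C12H11N.
  M = 12(12.0) + 11(1.007825) + 14.003074
    = 144.000000 + 11.086075 + 14.003074 = 169.089149

169.0891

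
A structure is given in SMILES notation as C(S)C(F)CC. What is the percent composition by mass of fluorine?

17.56%

Atom tally by fragment:
  HSCH2 → C:1 H:3 S:1
  CH(F) → C:1 H:1 F:1
  CH2 → C:1 H:2
  CH3 → C:1 H:3
Element totals:
  C: 4
  H: 9
  F: 1
  S: 1
Molecular formula: C4H9FS.
Molar mass = 108.174 g/mol.
Mass from F: 1 × 18.998 = 18.998 g/mol.
%F = 18.998 / 108.174 × 100 = 17.56%.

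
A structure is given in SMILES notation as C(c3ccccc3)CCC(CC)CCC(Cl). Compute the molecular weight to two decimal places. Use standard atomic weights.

238.80 g/mol

Atom tally by fragment:
  C6H5CH2 → C:7 H:7
  CH2 → C:1 H:2
  CH2 → C:1 H:2
  CH(C2H5) → C:3 H:6
  CH2 → C:1 H:2
  CH2 → C:1 H:2
  CH2Cl → C:1 H:2 Cl:1
Element totals:
  C: 15
  H: 23
  Cl: 1
Molecular formula: C15H23Cl.
  M = 15(12.011) + 23(1.008) + 35.45
    = 180.165 + 23.184 + 35.450 = 238.799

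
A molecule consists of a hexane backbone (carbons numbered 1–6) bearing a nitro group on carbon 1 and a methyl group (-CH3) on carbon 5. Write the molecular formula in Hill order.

C7H15NO2

Atom tally by fragment:
  O2NCH2 → C:1 H:2 N:1 O:2
  CH2 → C:1 H:2
  CH2 → C:1 H:2
  CH2 → C:1 H:2
  CH(CH3) → C:2 H:4
  CH3 → C:1 H:3
Element totals:
  C: 7
  H: 15
  N: 1
  O: 2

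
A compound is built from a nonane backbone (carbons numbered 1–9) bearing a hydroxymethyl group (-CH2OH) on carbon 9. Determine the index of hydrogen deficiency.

0

Atom tally by fragment:
  CH3 → C:1 H:3
  CH2 → C:1 H:2
  CH2 → C:1 H:2
  CH2 → C:1 H:2
  CH2 → C:1 H:2
  CH2 → C:1 H:2
  CH2 → C:1 H:2
  CH2 → C:1 H:2
  CH2CH2OH → C:2 H:5 O:1
Element totals:
  C: 10
  H: 22
  O: 1
Molecular formula: C10H22O.
DoU = (2C + 2 + N − H − X) / 2 = (2·10 + 2 + 0 − 22 − 0) / 2 = 0.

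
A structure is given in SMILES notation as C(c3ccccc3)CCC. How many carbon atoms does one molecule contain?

Atom tally by fragment:
  C6H5CH2 → C:7 H:7
  CH2 → C:1 H:2
  CH2 → C:1 H:2
  CH3 → C:1 H:3
Element totals:
  C: 10
  H: 14

10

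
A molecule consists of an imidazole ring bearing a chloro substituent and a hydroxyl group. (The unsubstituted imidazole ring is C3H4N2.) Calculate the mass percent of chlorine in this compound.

29.91%

Atom tally by fragment:
  imidazole ring core → C:3 H:4 N:2
  (− 2 ring H displaced by substituents)
  + Cl → Cl:1
  + OH → O:1 H:1
Element totals:
  C: 3
  H: 3
  Cl: 1
  N: 2
  O: 1
Molecular formula: C3H3ClN2O.
Molar mass = 118.520 g/mol.
Mass from Cl: 1 × 35.45 = 35.450 g/mol.
%Cl = 35.450 / 118.520 × 100 = 29.91%.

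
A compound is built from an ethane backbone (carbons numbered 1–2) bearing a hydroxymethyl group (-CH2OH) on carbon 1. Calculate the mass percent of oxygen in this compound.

Atom tally by fragment:
  HOCH2CH2 → C:2 H:5 O:1
  CH3 → C:1 H:3
Element totals:
  C: 3
  H: 8
  O: 1
Molecular formula: C3H8O.
Molar mass = 60.096 g/mol.
Mass from O: 1 × 15.999 = 15.999 g/mol.
%O = 15.999 / 60.096 × 100 = 26.62%.

26.62%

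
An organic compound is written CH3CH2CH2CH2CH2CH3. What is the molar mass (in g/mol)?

86.18 g/mol

Atom tally by fragment:
  CH3 → C:1 H:3
  CH2 → C:1 H:2
  CH2 → C:1 H:2
  CH2 → C:1 H:2
  CH2 → C:1 H:2
  CH3 → C:1 H:3
Element totals:
  C: 6
  H: 14
Molecular formula: C6H14.
  M = 6(12.011) + 14(1.008)
    = 72.066 + 14.112 = 86.178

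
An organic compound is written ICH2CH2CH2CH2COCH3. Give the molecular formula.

Element totals:
  C: 6
  H: 11
  I: 1
  O: 1

C6H11IO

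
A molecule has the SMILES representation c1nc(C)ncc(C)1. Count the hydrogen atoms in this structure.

8

Atom tally by fragment:
  pyrimidine ring core → C:4 H:4 N:2
  (− 2 ring H displaced by substituents)
  + CH3 → C:1 H:3
  + CH3 → C:1 H:3
Element totals:
  C: 6
  H: 8
  N: 2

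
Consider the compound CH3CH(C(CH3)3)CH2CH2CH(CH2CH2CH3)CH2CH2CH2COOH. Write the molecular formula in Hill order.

C16H32O2

Atom tally by fragment:
  CH3 → C:1 H:3
  CH(C(CH3)3) → C:5 H:10
  CH2 → C:1 H:2
  CH2 → C:1 H:2
  CH(CH2CH2CH3) → C:4 H:8
  CH2 → C:1 H:2
  CH2 → C:1 H:2
  CH2COOH → C:2 H:3 O:2
Element totals:
  C: 16
  H: 32
  O: 2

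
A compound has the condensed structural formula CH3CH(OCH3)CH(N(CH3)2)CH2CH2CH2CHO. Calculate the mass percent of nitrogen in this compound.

Atom tally by fragment:
  CH3 → C:1 H:3
  CH(OCH3) → C:2 H:4 O:1
  CH(N(CH3)2) → C:3 H:7 N:1
  CH2 → C:1 H:2
  CH2 → C:1 H:2
  CH2CHO → C:2 H:3 O:1
Element totals:
  C: 10
  H: 21
  N: 1
  O: 2
Molecular formula: C10H21NO2.
Molar mass = 187.283 g/mol.
Mass from N: 1 × 14.007 = 14.007 g/mol.
%N = 14.007 / 187.283 × 100 = 7.48%.

7.48%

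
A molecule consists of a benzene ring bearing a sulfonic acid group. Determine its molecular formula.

C6H6O3S

Atom tally by fragment:
  benzene ring core → C:6 H:6
  (− 1 ring H displaced by substituents)
  + SO3H → S:1 O:3 H:1
Element totals:
  C: 6
  H: 6
  O: 3
  S: 1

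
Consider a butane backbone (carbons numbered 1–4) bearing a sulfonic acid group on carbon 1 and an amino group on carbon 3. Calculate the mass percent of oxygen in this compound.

31.33%

Atom tally by fragment:
  HO3SCH2 → C:1 H:3 S:1 O:3
  CH2 → C:1 H:2
  CH(NH2) → C:1 H:3 N:1
  CH3 → C:1 H:3
Element totals:
  C: 4
  H: 11
  N: 1
  O: 3
  S: 1
Molecular formula: C4H11NO3S.
Molar mass = 153.196 g/mol.
Mass from O: 3 × 15.999 = 47.997 g/mol.
%O = 47.997 / 153.196 × 100 = 31.33%.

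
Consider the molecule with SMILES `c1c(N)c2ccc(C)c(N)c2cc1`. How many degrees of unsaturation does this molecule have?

7

Atom tally by fragment:
  naphthalene ring system core → C:10 H:8
  (− 3 ring H displaced by substituents)
  + NH2 → N:1 H:2
  + CH3 → C:1 H:3
  + NH2 → N:1 H:2
Element totals:
  C: 11
  H: 12
  N: 2
Molecular formula: C11H12N2.
DoU = (2C + 2 + N − H − X) / 2 = (2·11 + 2 + 2 − 12 − 0) / 2 = 7.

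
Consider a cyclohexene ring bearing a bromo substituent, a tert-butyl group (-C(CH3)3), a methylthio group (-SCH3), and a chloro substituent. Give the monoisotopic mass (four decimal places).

Atom tally by fragment:
  cyclohexene ring core → C:6 H:10
  (− 4 ring H displaced by substituents)
  + Br → Br:1
  + C(CH3)3 → C:4 H:9
  + SCH3 → C:1 H:3 S:1
  + Cl → Cl:1
Element totals:
  C: 11
  H: 18
  Br: 1
  Cl: 1
  S: 1
Molecular formula: C11H18BrClS.
  M = 11(12.0) + 18(1.007825) + 78.918338 + 34.968853 + 31.972071
    = 132.000000 + 18.140850 + 78.918338 + 34.968853 + 31.972071 = 296.000112

296.0001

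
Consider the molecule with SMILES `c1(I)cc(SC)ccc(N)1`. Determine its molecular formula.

Atom tally by fragment:
  benzene ring core → C:6 H:6
  (− 3 ring H displaced by substituents)
  + I → I:1
  + SCH3 → C:1 H:3 S:1
  + NH2 → N:1 H:2
Element totals:
  C: 7
  H: 8
  I: 1
  N: 1
  S: 1

C7H8INS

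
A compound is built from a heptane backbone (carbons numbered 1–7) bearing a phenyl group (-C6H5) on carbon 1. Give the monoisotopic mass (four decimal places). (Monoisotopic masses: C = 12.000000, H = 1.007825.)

176.1565

Atom tally by fragment:
  C6H5CH2 → C:7 H:7
  CH2 → C:1 H:2
  CH2 → C:1 H:2
  CH2 → C:1 H:2
  CH2 → C:1 H:2
  CH2 → C:1 H:2
  CH3 → C:1 H:3
Element totals:
  C: 13
  H: 20
Molecular formula: C13H20.
  M = 13(12.0) + 20(1.007825)
    = 156.000000 + 20.156500 = 176.156500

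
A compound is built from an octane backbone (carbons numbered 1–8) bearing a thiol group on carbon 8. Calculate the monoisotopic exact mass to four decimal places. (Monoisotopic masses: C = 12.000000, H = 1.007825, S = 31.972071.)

Atom tally by fragment:
  CH3 → C:1 H:3
  CH2 → C:1 H:2
  CH2 → C:1 H:2
  CH2 → C:1 H:2
  CH2 → C:1 H:2
  CH2 → C:1 H:2
  CH2 → C:1 H:2
  CH2SH → C:1 H:3 S:1
Element totals:
  C: 8
  H: 18
  S: 1
Molecular formula: C8H18S.
  M = 8(12.0) + 18(1.007825) + 31.972071
    = 96.000000 + 18.140850 + 31.972071 = 146.112921

146.1129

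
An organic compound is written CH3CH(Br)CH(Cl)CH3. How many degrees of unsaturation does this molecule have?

Atom tally by fragment:
  CH3 → C:1 H:3
  CH(Br) → C:1 H:1 Br:1
  CH(Cl) → C:1 H:1 Cl:1
  CH3 → C:1 H:3
Element totals:
  C: 4
  H: 8
  Br: 1
  Cl: 1
Molecular formula: C4H8BrCl.
DoU = (2C + 2 + N − H − X) / 2 = (2·4 + 2 + 0 − 8 − 2) / 2 = 0.

0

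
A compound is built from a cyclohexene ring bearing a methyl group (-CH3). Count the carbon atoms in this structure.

7

Atom tally by fragment:
  cyclohexene ring core → C:6 H:10
  (− 1 ring H displaced by substituents)
  + CH3 → C:1 H:3
Element totals:
  C: 7
  H: 12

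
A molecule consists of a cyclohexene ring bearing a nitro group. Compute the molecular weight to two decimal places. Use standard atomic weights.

127.14 g/mol

Atom tally by fragment:
  cyclohexene ring core → C:6 H:10
  (− 1 ring H displaced by substituents)
  + NO2 → N:1 O:2
Element totals:
  C: 6
  H: 9
  N: 1
  O: 2
Molecular formula: C6H9NO2.
  M = 6(12.011) + 9(1.008) + 14.007 + 2(15.999)
    = 72.066 + 9.072 + 14.007 + 31.998 = 127.143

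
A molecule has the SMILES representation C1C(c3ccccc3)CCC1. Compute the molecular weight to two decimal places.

146.23 g/mol

Atom tally by fragment:
  cyclopentane ring core → C:5 H:10
  (− 1 ring H displaced by substituents)
  + C6H5 → C:6 H:5
Element totals:
  C: 11
  H: 14
Molecular formula: C11H14.
  M = 11(12.011) + 14(1.008)
    = 132.121 + 14.112 = 146.233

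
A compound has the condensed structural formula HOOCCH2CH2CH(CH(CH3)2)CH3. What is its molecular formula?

C8H16O2

Atom tally by fragment:
  HOOCCH2 → C:2 H:3 O:2
  CH2 → C:1 H:2
  CH(CH(CH3)2) → C:4 H:8
  CH3 → C:1 H:3
Element totals:
  C: 8
  H: 16
  O: 2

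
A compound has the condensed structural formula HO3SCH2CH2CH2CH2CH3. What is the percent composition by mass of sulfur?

21.06%

Atom tally by fragment:
  HO3SCH2 → C:1 H:3 S:1 O:3
  CH2 → C:1 H:2
  CH2 → C:1 H:2
  CH2 → C:1 H:2
  CH3 → C:1 H:3
Element totals:
  C: 5
  H: 12
  O: 3
  S: 1
Molecular formula: C5H12O3S.
Molar mass = 152.208 g/mol.
Mass from S: 1 × 32.06 = 32.060 g/mol.
%S = 32.060 / 152.208 × 100 = 21.06%.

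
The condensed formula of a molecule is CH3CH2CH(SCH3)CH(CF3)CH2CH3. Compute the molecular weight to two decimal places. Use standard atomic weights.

200.26 g/mol

Atom tally by fragment:
  CH3 → C:1 H:3
  CH2 → C:1 H:2
  CH(SCH3) → C:2 H:4 S:1
  CH(CF3) → C:2 H:1 F:3
  CH2 → C:1 H:2
  CH3 → C:1 H:3
Element totals:
  C: 8
  H: 15
  F: 3
  S: 1
Molecular formula: C8H15F3S.
  M = 8(12.011) + 15(1.008) + 3(18.998) + 32.06
    = 96.088 + 15.120 + 56.994 + 32.060 = 200.262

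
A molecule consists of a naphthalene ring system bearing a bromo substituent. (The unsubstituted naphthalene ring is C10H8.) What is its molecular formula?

Atom tally by fragment:
  naphthalene ring system core → C:10 H:8
  (− 1 ring H displaced by substituents)
  + Br → Br:1
Element totals:
  C: 10
  H: 7
  Br: 1

C10H7Br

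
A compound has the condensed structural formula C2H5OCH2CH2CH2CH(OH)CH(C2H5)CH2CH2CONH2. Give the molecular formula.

Element totals:
  C: 12
  H: 25
  N: 1
  O: 3

C12H25NO3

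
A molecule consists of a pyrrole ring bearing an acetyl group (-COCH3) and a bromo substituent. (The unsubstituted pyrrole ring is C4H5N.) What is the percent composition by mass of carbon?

Atom tally by fragment:
  pyrrole ring core → C:4 H:5 N:1
  (− 2 ring H displaced by substituents)
  + COCH3 → C:2 H:3 O:1
  + Br → Br:1
Element totals:
  C: 6
  H: 6
  Br: 1
  N: 1
  O: 1
Molecular formula: C6H6BrNO.
Molar mass = 188.024 g/mol.
Mass from C: 6 × 12.011 = 72.066 g/mol.
%C = 72.066 / 188.024 × 100 = 38.33%.

38.33%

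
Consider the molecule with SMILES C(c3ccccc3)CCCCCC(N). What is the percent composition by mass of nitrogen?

Atom tally by fragment:
  C6H5CH2 → C:7 H:7
  CH2 → C:1 H:2
  CH2 → C:1 H:2
  CH2 → C:1 H:2
  CH2 → C:1 H:2
  CH2 → C:1 H:2
  CH2NH2 → C:1 H:4 N:1
Element totals:
  C: 13
  H: 21
  N: 1
Molecular formula: C13H21N.
Molar mass = 191.318 g/mol.
Mass from N: 1 × 14.007 = 14.007 g/mol.
%N = 14.007 / 191.318 × 100 = 7.32%.

7.32%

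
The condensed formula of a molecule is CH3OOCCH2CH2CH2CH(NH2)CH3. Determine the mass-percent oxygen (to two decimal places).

22.04%

Element totals:
  C: 7
  H: 15
  N: 1
  O: 2
Molecular formula: C7H15NO2.
Molar mass = 145.202 g/mol.
Mass from O: 2 × 15.999 = 31.998 g/mol.
%O = 31.998 / 145.202 × 100 = 22.04%.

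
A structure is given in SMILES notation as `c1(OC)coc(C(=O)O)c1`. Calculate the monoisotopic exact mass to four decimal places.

Atom tally by fragment:
  furan ring core → C:4 H:4 O:1
  (− 2 ring H displaced by substituents)
  + OCH3 → C:1 H:3 O:1
  + COOH → C:1 H:1 O:2
Element totals:
  C: 6
  H: 6
  O: 4
Molecular formula: C6H6O4.
  M = 6(12.0) + 6(1.007825) + 4(15.994915)
    = 72.000000 + 6.046950 + 63.979660 = 142.026610

142.0266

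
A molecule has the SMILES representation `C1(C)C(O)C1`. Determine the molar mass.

Atom tally by fragment:
  cyclopropane ring core → C:3 H:6
  (− 2 ring H displaced by substituents)
  + CH3 → C:1 H:3
  + OH → O:1 H:1
Element totals:
  C: 4
  H: 8
  O: 1
Molecular formula: C4H8O.
  M = 4(12.011) + 8(1.008) + 15.999
    = 48.044 + 8.064 + 15.999 = 72.107

72.11 g/mol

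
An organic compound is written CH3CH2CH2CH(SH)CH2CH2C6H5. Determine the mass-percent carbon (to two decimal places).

74.17%

Atom tally by fragment:
  CH3 → C:1 H:3
  CH2 → C:1 H:2
  CH2 → C:1 H:2
  CH(SH) → C:1 H:2 S:1
  CH2 → C:1 H:2
  CH2C6H5 → C:7 H:7
Element totals:
  C: 12
  H: 18
  S: 1
Molecular formula: C12H18S.
Molar mass = 194.336 g/mol.
Mass from C: 12 × 12.011 = 144.132 g/mol.
%C = 144.132 / 194.336 × 100 = 74.17%.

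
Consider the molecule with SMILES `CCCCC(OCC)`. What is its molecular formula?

C7H16O

Atom tally by fragment:
  CH3 → C:1 H:3
  CH2 → C:1 H:2
  CH2 → C:1 H:2
  CH2 → C:1 H:2
  CH2OC2H5 → C:3 H:7 O:1
Element totals:
  C: 7
  H: 16
  O: 1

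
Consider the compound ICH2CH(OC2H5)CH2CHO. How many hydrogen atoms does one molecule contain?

Element totals:
  C: 6
  H: 11
  I: 1
  O: 2

11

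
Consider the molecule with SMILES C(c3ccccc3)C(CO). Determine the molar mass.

Atom tally by fragment:
  C6H5CH2 → C:7 H:7
  CH2CH2OH → C:2 H:5 O:1
Element totals:
  C: 9
  H: 12
  O: 1
Molecular formula: C9H12O.
  M = 9(12.011) + 12(1.008) + 15.999
    = 108.099 + 12.096 + 15.999 = 136.194

136.19 g/mol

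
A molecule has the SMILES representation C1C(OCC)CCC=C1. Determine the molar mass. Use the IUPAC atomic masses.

Atom tally by fragment:
  cyclohexene ring core → C:6 H:10
  (− 1 ring H displaced by substituents)
  + OC2H5 → C:2 H:5 O:1
Element totals:
  C: 8
  H: 14
  O: 1
Molecular formula: C8H14O.
  M = 8(12.011) + 14(1.008) + 15.999
    = 96.088 + 14.112 + 15.999 = 126.199

126.20 g/mol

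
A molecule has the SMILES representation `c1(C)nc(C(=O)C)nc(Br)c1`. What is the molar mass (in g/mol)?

Atom tally by fragment:
  pyrimidine ring core → C:4 H:4 N:2
  (− 3 ring H displaced by substituents)
  + CH3 → C:1 H:3
  + COCH3 → C:2 H:3 O:1
  + Br → Br:1
Element totals:
  C: 7
  H: 7
  Br: 1
  N: 2
  O: 1
Molecular formula: C7H7BrN2O.
  M = 7(12.011) + 7(1.008) + 79.904 + 2(14.007) + 15.999
    = 84.077 + 7.056 + 79.904 + 28.014 + 15.999 = 215.050

215.05 g/mol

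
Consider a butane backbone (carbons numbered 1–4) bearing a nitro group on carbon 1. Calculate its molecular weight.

Atom tally by fragment:
  O2NCH2 → C:1 H:2 N:1 O:2
  CH2 → C:1 H:2
  CH2 → C:1 H:2
  CH3 → C:1 H:3
Element totals:
  C: 4
  H: 9
  N: 1
  O: 2
Molecular formula: C4H9NO2.
  M = 4(12.011) + 9(1.008) + 14.007 + 2(15.999)
    = 48.044 + 9.072 + 14.007 + 31.998 = 103.121

103.12 g/mol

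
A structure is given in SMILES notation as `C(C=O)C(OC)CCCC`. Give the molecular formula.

C8H16O2

Atom tally by fragment:
  OHCCH2 → C:2 H:3 O:1
  CH(OCH3) → C:2 H:4 O:1
  CH2 → C:1 H:2
  CH2 → C:1 H:2
  CH2 → C:1 H:2
  CH3 → C:1 H:3
Element totals:
  C: 8
  H: 16
  O: 2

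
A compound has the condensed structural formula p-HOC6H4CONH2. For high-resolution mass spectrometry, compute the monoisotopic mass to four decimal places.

Atom tally by fragment:
  benzene ring core → C:6 H:6
  (− 2 ring H displaced by substituents)
  + OH → O:1 H:1
  + CONH2 → C:1 H:2 O:1 N:1
Element totals:
  C: 7
  H: 7
  N: 1
  O: 2
Molecular formula: C7H7NO2.
  M = 7(12.0) + 7(1.007825) + 14.003074 + 2(15.994915)
    = 84.000000 + 7.054775 + 14.003074 + 31.989830 = 137.047679

137.0477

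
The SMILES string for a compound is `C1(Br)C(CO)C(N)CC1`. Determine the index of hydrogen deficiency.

Atom tally by fragment:
  cyclopentane ring core → C:5 H:10
  (− 3 ring H displaced by substituents)
  + Br → Br:1
  + CH2OH → C:1 H:3 O:1
  + NH2 → N:1 H:2
Element totals:
  C: 6
  H: 12
  Br: 1
  N: 1
  O: 1
Molecular formula: C6H12BrNO.
DoU = (2C + 2 + N − H − X) / 2 = (2·6 + 2 + 1 − 12 − 1) / 2 = 1.

1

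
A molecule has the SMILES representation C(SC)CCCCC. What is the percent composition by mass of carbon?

Atom tally by fragment:
  CH3SCH2 → C:2 H:5 S:1
  CH2 → C:1 H:2
  CH2 → C:1 H:2
  CH2 → C:1 H:2
  CH2 → C:1 H:2
  CH3 → C:1 H:3
Element totals:
  C: 7
  H: 16
  S: 1
Molecular formula: C7H16S.
Molar mass = 132.265 g/mol.
Mass from C: 7 × 12.011 = 84.077 g/mol.
%C = 84.077 / 132.265 × 100 = 63.57%.

63.57%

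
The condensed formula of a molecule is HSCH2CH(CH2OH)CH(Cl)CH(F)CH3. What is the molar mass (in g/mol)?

Atom tally by fragment:
  HSCH2 → C:1 H:3 S:1
  CH(CH2OH) → C:2 H:4 O:1
  CH(Cl) → C:1 H:1 Cl:1
  CH(F) → C:1 H:1 F:1
  CH3 → C:1 H:3
Element totals:
  C: 6
  H: 12
  Cl: 1
  F: 1
  O: 1
  S: 1
Molecular formula: C6H12ClFOS.
  M = 6(12.011) + 12(1.008) + 35.45 + 18.998 + 15.999 + 32.06
    = 72.066 + 12.096 + 35.450 + 18.998 + 15.999 + 32.060 = 186.669

186.67 g/mol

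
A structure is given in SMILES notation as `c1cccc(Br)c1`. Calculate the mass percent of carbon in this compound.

45.90%

Atom tally by fragment:
  benzene ring core → C:6 H:6
  (− 1 ring H displaced by substituents)
  + Br → Br:1
Element totals:
  C: 6
  H: 5
  Br: 1
Molecular formula: C6H5Br.
Molar mass = 157.010 g/mol.
Mass from C: 6 × 12.011 = 72.066 g/mol.
%C = 72.066 / 157.010 × 100 = 45.90%.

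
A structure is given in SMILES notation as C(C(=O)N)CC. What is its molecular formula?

Atom tally by fragment:
  H2NOCCH2 → C:2 H:4 O:1 N:1
  CH2 → C:1 H:2
  CH3 → C:1 H:3
Element totals:
  C: 4
  H: 9
  N: 1
  O: 1

C4H9NO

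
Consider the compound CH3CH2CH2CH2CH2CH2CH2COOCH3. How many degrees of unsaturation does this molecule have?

1

Atom tally by fragment:
  CH3 → C:1 H:3
  CH2 → C:1 H:2
  CH2 → C:1 H:2
  CH2 → C:1 H:2
  CH2 → C:1 H:2
  CH2 → C:1 H:2
  CH2COOCH3 → C:3 H:5 O:2
Element totals:
  C: 9
  H: 18
  O: 2
Molecular formula: C9H18O2.
DoU = (2C + 2 + N − H − X) / 2 = (2·9 + 2 + 0 − 18 − 0) / 2 = 1.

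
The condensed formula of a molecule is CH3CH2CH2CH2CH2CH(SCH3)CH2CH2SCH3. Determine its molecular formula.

Atom tally by fragment:
  CH3 → C:1 H:3
  CH2 → C:1 H:2
  CH2 → C:1 H:2
  CH2 → C:1 H:2
  CH2 → C:1 H:2
  CH(SCH3) → C:2 H:4 S:1
  CH2 → C:1 H:2
  CH2SCH3 → C:2 H:5 S:1
Element totals:
  C: 10
  H: 22
  S: 2

C10H22S2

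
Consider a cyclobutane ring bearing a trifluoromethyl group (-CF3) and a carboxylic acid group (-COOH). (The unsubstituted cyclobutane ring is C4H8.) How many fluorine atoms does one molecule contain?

3

Atom tally by fragment:
  cyclobutane ring core → C:4 H:8
  (− 2 ring H displaced by substituents)
  + CF3 → C:1 F:3
  + COOH → C:1 H:1 O:2
Element totals:
  C: 6
  H: 7
  F: 3
  O: 2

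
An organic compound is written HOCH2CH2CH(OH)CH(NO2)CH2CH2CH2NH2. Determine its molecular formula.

C7H16N2O4

Atom tally by fragment:
  HOCH2 → C:1 H:3 O:1
  CH2 → C:1 H:2
  CH(OH) → C:1 H:2 O:1
  CH(NO2) → C:1 H:1 N:1 O:2
  CH2 → C:1 H:2
  CH2 → C:1 H:2
  CH2NH2 → C:1 H:4 N:1
Element totals:
  C: 7
  H: 16
  N: 2
  O: 4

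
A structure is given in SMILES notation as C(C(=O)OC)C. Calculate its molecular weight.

Atom tally by fragment:
  CH3OOCCH2 → C:3 H:5 O:2
  CH3 → C:1 H:3
Element totals:
  C: 4
  H: 8
  O: 2
Molecular formula: C4H8O2.
  M = 4(12.011) + 8(1.008) + 2(15.999)
    = 48.044 + 8.064 + 31.998 = 88.106

88.11 g/mol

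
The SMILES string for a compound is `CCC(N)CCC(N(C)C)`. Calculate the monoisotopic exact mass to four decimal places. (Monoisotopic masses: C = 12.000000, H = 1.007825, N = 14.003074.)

Atom tally by fragment:
  CH3 → C:1 H:3
  CH2 → C:1 H:2
  CH(NH2) → C:1 H:3 N:1
  CH2 → C:1 H:2
  CH2 → C:1 H:2
  CH2N(CH3)2 → C:3 H:8 N:1
Element totals:
  C: 8
  H: 20
  N: 2
Molecular formula: C8H20N2.
  M = 8(12.0) + 20(1.007825) + 2(14.003074)
    = 96.000000 + 20.156500 + 28.006148 = 144.162648

144.1626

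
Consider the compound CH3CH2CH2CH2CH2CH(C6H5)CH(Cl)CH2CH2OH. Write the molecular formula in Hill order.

C15H23ClO

Atom tally by fragment:
  CH3 → C:1 H:3
  CH2 → C:1 H:2
  CH2 → C:1 H:2
  CH2 → C:1 H:2
  CH2 → C:1 H:2
  CH(C6H5) → C:7 H:6
  CH(Cl) → C:1 H:1 Cl:1
  CH2CH2OH → C:2 H:5 O:1
Element totals:
  C: 15
  H: 23
  Cl: 1
  O: 1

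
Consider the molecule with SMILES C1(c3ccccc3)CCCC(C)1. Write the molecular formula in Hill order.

Atom tally by fragment:
  cyclopentane ring core → C:5 H:10
  (− 2 ring H displaced by substituents)
  + C6H5 → C:6 H:5
  + CH3 → C:1 H:3
Element totals:
  C: 12
  H: 16

C12H16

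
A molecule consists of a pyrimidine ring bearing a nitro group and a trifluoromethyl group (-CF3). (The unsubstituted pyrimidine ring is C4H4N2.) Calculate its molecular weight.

Atom tally by fragment:
  pyrimidine ring core → C:4 H:4 N:2
  (− 2 ring H displaced by substituents)
  + NO2 → N:1 O:2
  + CF3 → C:1 F:3
Element totals:
  C: 5
  H: 2
  F: 3
  N: 3
  O: 2
Molecular formula: C5H2F3N3O2.
  M = 5(12.011) + 2(1.008) + 3(18.998) + 3(14.007) + 2(15.999)
    = 60.055 + 2.016 + 56.994 + 42.021 + 31.998 = 193.084

193.08 g/mol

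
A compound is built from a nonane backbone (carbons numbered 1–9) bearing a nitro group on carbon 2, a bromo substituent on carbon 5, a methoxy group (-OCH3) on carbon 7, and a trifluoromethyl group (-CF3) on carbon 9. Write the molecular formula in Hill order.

C11H19BrF3NO3

Atom tally by fragment:
  CH3 → C:1 H:3
  CH(NO2) → C:1 H:1 N:1 O:2
  CH2 → C:1 H:2
  CH2 → C:1 H:2
  CH(Br) → C:1 H:1 Br:1
  CH2 → C:1 H:2
  CH(OCH3) → C:2 H:4 O:1
  CH2 → C:1 H:2
  CH2CF3 → C:2 H:2 F:3
Element totals:
  C: 11
  H: 19
  Br: 1
  F: 3
  N: 1
  O: 3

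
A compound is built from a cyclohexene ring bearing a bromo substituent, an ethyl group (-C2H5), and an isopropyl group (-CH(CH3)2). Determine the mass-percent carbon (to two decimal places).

Atom tally by fragment:
  cyclohexene ring core → C:6 H:10
  (− 3 ring H displaced by substituents)
  + Br → Br:1
  + C2H5 → C:2 H:5
  + CH(CH3)2 → C:3 H:7
Element totals:
  C: 11
  H: 19
  Br: 1
Molecular formula: C11H19Br.
Molar mass = 231.177 g/mol.
Mass from C: 11 × 12.011 = 132.121 g/mol.
%C = 132.121 / 231.177 × 100 = 57.15%.

57.15%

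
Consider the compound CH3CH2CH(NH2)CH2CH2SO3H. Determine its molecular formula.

C5H13NO3S

Atom tally by fragment:
  CH3 → C:1 H:3
  CH2 → C:1 H:2
  CH(NH2) → C:1 H:3 N:1
  CH2 → C:1 H:2
  CH2SO3H → C:1 H:3 S:1 O:3
Element totals:
  C: 5
  H: 13
  N: 1
  O: 3
  S: 1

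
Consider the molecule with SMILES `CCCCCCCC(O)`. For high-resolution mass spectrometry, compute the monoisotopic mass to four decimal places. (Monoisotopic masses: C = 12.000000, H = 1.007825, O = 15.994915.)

Atom tally by fragment:
  CH3 → C:1 H:3
  CH2 → C:1 H:2
  CH2 → C:1 H:2
  CH2 → C:1 H:2
  CH2 → C:1 H:2
  CH2 → C:1 H:2
  CH2 → C:1 H:2
  CH2OH → C:1 H:3 O:1
Element totals:
  C: 8
  H: 18
  O: 1
Molecular formula: C8H18O.
  M = 8(12.0) + 18(1.007825) + 15.994915
    = 96.000000 + 18.140850 + 15.994915 = 130.135765

130.1358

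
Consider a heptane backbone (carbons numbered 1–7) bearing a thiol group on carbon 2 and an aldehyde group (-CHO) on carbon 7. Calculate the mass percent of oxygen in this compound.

9.98%

Atom tally by fragment:
  CH3 → C:1 H:3
  CH(SH) → C:1 H:2 S:1
  CH2 → C:1 H:2
  CH2 → C:1 H:2
  CH2 → C:1 H:2
  CH2 → C:1 H:2
  CH2CHO → C:2 H:3 O:1
Element totals:
  C: 8
  H: 16
  O: 1
  S: 1
Molecular formula: C8H16OS.
Molar mass = 160.275 g/mol.
Mass from O: 1 × 15.999 = 15.999 g/mol.
%O = 15.999 / 160.275 × 100 = 9.98%.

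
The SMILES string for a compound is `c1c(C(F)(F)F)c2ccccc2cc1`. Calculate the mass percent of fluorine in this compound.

29.05%

Atom tally by fragment:
  naphthalene ring system core → C:10 H:8
  (− 1 ring H displaced by substituents)
  + CF3 → C:1 F:3
Element totals:
  C: 11
  H: 7
  F: 3
Molecular formula: C11H7F3.
Molar mass = 196.171 g/mol.
Mass from F: 3 × 18.998 = 56.994 g/mol.
%F = 56.994 / 196.171 × 100 = 29.05%.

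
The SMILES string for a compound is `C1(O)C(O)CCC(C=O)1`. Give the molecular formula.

C6H10O3

Atom tally by fragment:
  cyclopentane ring core → C:5 H:10
  (− 3 ring H displaced by substituents)
  + OH → O:1 H:1
  + OH → O:1 H:1
  + CHO → C:1 H:1 O:1
Element totals:
  C: 6
  H: 10
  O: 3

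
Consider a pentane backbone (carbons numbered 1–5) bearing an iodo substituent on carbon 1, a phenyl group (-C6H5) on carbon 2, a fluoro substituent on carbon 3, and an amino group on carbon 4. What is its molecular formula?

C11H15FIN

Atom tally by fragment:
  ICH2 → C:1 H:2 I:1
  CH(C6H5) → C:7 H:6
  CH(F) → C:1 H:1 F:1
  CH(NH2) → C:1 H:3 N:1
  CH3 → C:1 H:3
Element totals:
  C: 11
  H: 15
  F: 1
  I: 1
  N: 1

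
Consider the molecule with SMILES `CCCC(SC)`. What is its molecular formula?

Atom tally by fragment:
  CH3 → C:1 H:3
  CH2 → C:1 H:2
  CH2 → C:1 H:2
  CH2SCH3 → C:2 H:5 S:1
Element totals:
  C: 5
  H: 12
  S: 1

C5H12S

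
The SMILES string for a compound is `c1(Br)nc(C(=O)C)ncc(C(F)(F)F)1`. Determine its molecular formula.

Atom tally by fragment:
  pyrimidine ring core → C:4 H:4 N:2
  (− 3 ring H displaced by substituents)
  + Br → Br:1
  + COCH3 → C:2 H:3 O:1
  + CF3 → C:1 F:3
Element totals:
  C: 7
  H: 4
  Br: 1
  F: 3
  N: 2
  O: 1

C7H4BrF3N2O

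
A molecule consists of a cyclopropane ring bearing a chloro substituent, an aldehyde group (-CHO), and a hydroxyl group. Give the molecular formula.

C4H5ClO2

Atom tally by fragment:
  cyclopropane ring core → C:3 H:6
  (− 3 ring H displaced by substituents)
  + Cl → Cl:1
  + CHO → C:1 H:1 O:1
  + OH → O:1 H:1
Element totals:
  C: 4
  H: 5
  Cl: 1
  O: 2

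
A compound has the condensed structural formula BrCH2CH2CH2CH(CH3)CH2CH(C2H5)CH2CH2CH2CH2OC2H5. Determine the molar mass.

307.32 g/mol

Atom tally by fragment:
  BrCH2 → C:1 H:2 Br:1
  CH2 → C:1 H:2
  CH2 → C:1 H:2
  CH(CH3) → C:2 H:4
  CH2 → C:1 H:2
  CH(C2H5) → C:3 H:6
  CH2 → C:1 H:2
  CH2 → C:1 H:2
  CH2 → C:1 H:2
  CH2OC2H5 → C:3 H:7 O:1
Element totals:
  C: 15
  H: 31
  Br: 1
  O: 1
Molecular formula: C15H31BrO.
  M = 15(12.011) + 31(1.008) + 79.904 + 15.999
    = 180.165 + 31.248 + 79.904 + 15.999 = 307.316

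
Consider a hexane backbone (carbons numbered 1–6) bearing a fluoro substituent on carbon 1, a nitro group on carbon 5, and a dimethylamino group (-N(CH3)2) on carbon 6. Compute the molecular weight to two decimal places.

192.23 g/mol

Atom tally by fragment:
  FCH2 → C:1 H:2 F:1
  CH2 → C:1 H:2
  CH2 → C:1 H:2
  CH2 → C:1 H:2
  CH(NO2) → C:1 H:1 N:1 O:2
  CH2N(CH3)2 → C:3 H:8 N:1
Element totals:
  C: 8
  H: 17
  F: 1
  N: 2
  O: 2
Molecular formula: C8H17FN2O2.
  M = 8(12.011) + 17(1.008) + 18.998 + 2(14.007) + 2(15.999)
    = 96.088 + 17.136 + 18.998 + 28.014 + 31.998 = 192.234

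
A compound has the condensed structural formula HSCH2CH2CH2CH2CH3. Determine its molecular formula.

Atom tally by fragment:
  HSCH2 → C:1 H:3 S:1
  CH2 → C:1 H:2
  CH2 → C:1 H:2
  CH2 → C:1 H:2
  CH3 → C:1 H:3
Element totals:
  C: 5
  H: 12
  S: 1

C5H12S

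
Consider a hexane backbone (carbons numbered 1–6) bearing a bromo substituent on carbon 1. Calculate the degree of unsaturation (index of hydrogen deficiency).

0

Atom tally by fragment:
  BrCH2 → C:1 H:2 Br:1
  CH2 → C:1 H:2
  CH2 → C:1 H:2
  CH2 → C:1 H:2
  CH2 → C:1 H:2
  CH3 → C:1 H:3
Element totals:
  C: 6
  H: 13
  Br: 1
Molecular formula: C6H13Br.
DoU = (2C + 2 + N − H − X) / 2 = (2·6 + 2 + 0 − 13 − 1) / 2 = 0.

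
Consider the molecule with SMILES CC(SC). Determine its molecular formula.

C3H8S

Atom tally by fragment:
  CH3 → C:1 H:3
  CH2SCH3 → C:2 H:5 S:1
Element totals:
  C: 3
  H: 8
  S: 1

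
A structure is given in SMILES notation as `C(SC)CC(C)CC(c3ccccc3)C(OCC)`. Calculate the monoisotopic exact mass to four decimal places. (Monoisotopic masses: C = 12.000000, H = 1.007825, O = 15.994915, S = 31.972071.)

Atom tally by fragment:
  CH3SCH2 → C:2 H:5 S:1
  CH2 → C:1 H:2
  CH(CH3) → C:2 H:4
  CH2 → C:1 H:2
  CH(C6H5) → C:7 H:6
  CH2OC2H5 → C:3 H:7 O:1
Element totals:
  C: 16
  H: 26
  O: 1
  S: 1
Molecular formula: C16H26OS.
  M = 16(12.0) + 26(1.007825) + 15.994915 + 31.972071
    = 192.000000 + 26.203450 + 15.994915 + 31.972071 = 266.170436

266.1704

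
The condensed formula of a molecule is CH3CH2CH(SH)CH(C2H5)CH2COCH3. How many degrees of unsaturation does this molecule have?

1

Atom tally by fragment:
  CH3 → C:1 H:3
  CH2 → C:1 H:2
  CH(SH) → C:1 H:2 S:1
  CH(C2H5) → C:3 H:6
  CH2COCH3 → C:3 H:5 O:1
Element totals:
  C: 9
  H: 18
  O: 1
  S: 1
Molecular formula: C9H18OS.
DoU = (2C + 2 + N − H − X) / 2 = (2·9 + 2 + 0 − 18 − 0) / 2 = 1.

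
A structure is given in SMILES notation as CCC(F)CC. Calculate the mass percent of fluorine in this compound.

Atom tally by fragment:
  CH3 → C:1 H:3
  CH2 → C:1 H:2
  CH(F) → C:1 H:1 F:1
  CH2 → C:1 H:2
  CH3 → C:1 H:3
Element totals:
  C: 5
  H: 11
  F: 1
Molecular formula: C5H11F.
Molar mass = 90.141 g/mol.
Mass from F: 1 × 18.998 = 18.998 g/mol.
%F = 18.998 / 90.141 × 100 = 21.08%.

21.08%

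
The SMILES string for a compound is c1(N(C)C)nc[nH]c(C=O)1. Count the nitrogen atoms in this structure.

3

Atom tally by fragment:
  imidazole ring core → C:3 H:4 N:2
  (− 2 ring H displaced by substituents)
  + N(CH3)2 → N:1 C:2 H:6
  + CHO → C:1 H:1 O:1
Element totals:
  C: 6
  H: 9
  N: 3
  O: 1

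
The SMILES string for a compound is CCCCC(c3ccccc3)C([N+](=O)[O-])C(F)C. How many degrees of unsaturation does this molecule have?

5

Atom tally by fragment:
  CH3 → C:1 H:3
  CH2 → C:1 H:2
  CH2 → C:1 H:2
  CH2 → C:1 H:2
  CH(C6H5) → C:7 H:6
  CH(NO2) → C:1 H:1 N:1 O:2
  CH(F) → C:1 H:1 F:1
  CH3 → C:1 H:3
Element totals:
  C: 14
  H: 20
  F: 1
  N: 1
  O: 2
Molecular formula: C14H20FNO2.
DoU = (2C + 2 + N − H − X) / 2 = (2·14 + 2 + 1 − 20 − 1) / 2 = 5.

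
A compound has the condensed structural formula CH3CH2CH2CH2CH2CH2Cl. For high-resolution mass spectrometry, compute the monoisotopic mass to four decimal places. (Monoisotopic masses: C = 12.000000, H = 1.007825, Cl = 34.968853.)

Atom tally by fragment:
  CH3 → C:1 H:3
  CH2 → C:1 H:2
  CH2 → C:1 H:2
  CH2 → C:1 H:2
  CH2 → C:1 H:2
  CH2Cl → C:1 H:2 Cl:1
Element totals:
  C: 6
  H: 13
  Cl: 1
Molecular formula: C6H13Cl.
  M = 6(12.0) + 13(1.007825) + 34.968853
    = 72.000000 + 13.101725 + 34.968853 = 120.070578

120.0706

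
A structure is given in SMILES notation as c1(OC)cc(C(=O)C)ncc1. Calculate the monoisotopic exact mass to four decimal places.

151.0633

Atom tally by fragment:
  pyridine ring core → C:5 H:5 N:1
  (− 2 ring H displaced by substituents)
  + OCH3 → C:1 H:3 O:1
  + COCH3 → C:2 H:3 O:1
Element totals:
  C: 8
  H: 9
  N: 1
  O: 2
Molecular formula: C8H9NO2.
  M = 8(12.0) + 9(1.007825) + 14.003074 + 2(15.994915)
    = 96.000000 + 9.070425 + 14.003074 + 31.989830 = 151.063329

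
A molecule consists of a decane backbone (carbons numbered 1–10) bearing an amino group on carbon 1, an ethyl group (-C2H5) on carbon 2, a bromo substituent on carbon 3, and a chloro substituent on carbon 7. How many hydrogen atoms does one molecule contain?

Atom tally by fragment:
  H2NCH2 → C:1 H:4 N:1
  CH(C2H5) → C:3 H:6
  CH(Br) → C:1 H:1 Br:1
  CH2 → C:1 H:2
  CH2 → C:1 H:2
  CH2 → C:1 H:2
  CH(Cl) → C:1 H:1 Cl:1
  CH2 → C:1 H:2
  CH2 → C:1 H:2
  CH3 → C:1 H:3
Element totals:
  C: 12
  H: 25
  Br: 1
  Cl: 1
  N: 1

25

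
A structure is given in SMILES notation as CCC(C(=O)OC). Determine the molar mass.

Atom tally by fragment:
  CH3 → C:1 H:3
  CH2 → C:1 H:2
  CH2COOCH3 → C:3 H:5 O:2
Element totals:
  C: 5
  H: 10
  O: 2
Molecular formula: C5H10O2.
  M = 5(12.011) + 10(1.008) + 2(15.999)
    = 60.055 + 10.080 + 31.998 = 102.133

102.13 g/mol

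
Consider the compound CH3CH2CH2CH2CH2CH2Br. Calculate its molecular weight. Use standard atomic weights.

165.07 g/mol

Atom tally by fragment:
  CH3 → C:1 H:3
  CH2 → C:1 H:2
  CH2 → C:1 H:2
  CH2 → C:1 H:2
  CH2 → C:1 H:2
  CH2Br → C:1 H:2 Br:1
Element totals:
  C: 6
  H: 13
  Br: 1
Molecular formula: C6H13Br.
  M = 6(12.011) + 13(1.008) + 79.904
    = 72.066 + 13.104 + 79.904 = 165.074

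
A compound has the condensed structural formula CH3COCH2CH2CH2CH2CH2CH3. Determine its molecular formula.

C8H16O

Atom tally by fragment:
  CH3COCH2 → C:3 H:5 O:1
  CH2 → C:1 H:2
  CH2 → C:1 H:2
  CH2 → C:1 H:2
  CH2 → C:1 H:2
  CH3 → C:1 H:3
Element totals:
  C: 8
  H: 16
  O: 1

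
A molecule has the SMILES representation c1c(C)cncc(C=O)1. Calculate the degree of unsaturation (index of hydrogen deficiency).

Atom tally by fragment:
  pyridine ring core → C:5 H:5 N:1
  (− 2 ring H displaced by substituents)
  + CH3 → C:1 H:3
  + CHO → C:1 H:1 O:1
Element totals:
  C: 7
  H: 7
  N: 1
  O: 1
Molecular formula: C7H7NO.
DoU = (2C + 2 + N − H − X) / 2 = (2·7 + 2 + 1 − 7 − 0) / 2 = 5.

5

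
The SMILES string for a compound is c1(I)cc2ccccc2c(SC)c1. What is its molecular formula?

Atom tally by fragment:
  naphthalene ring system core → C:10 H:8
  (− 2 ring H displaced by substituents)
  + I → I:1
  + SCH3 → C:1 H:3 S:1
Element totals:
  C: 11
  H: 9
  I: 1
  S: 1

C11H9IS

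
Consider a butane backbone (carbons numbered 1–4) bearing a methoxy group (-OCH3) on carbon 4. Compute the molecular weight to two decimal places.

Atom tally by fragment:
  CH3 → C:1 H:3
  CH2 → C:1 H:2
  CH2 → C:1 H:2
  CH2OCH3 → C:2 H:5 O:1
Element totals:
  C: 5
  H: 12
  O: 1
Molecular formula: C5H12O.
  M = 5(12.011) + 12(1.008) + 15.999
    = 60.055 + 12.096 + 15.999 = 88.150

88.15 g/mol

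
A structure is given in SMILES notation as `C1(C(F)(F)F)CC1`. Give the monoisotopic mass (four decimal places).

110.0343

Atom tally by fragment:
  cyclopropane ring core → C:3 H:6
  (− 1 ring H displaced by substituents)
  + CF3 → C:1 F:3
Element totals:
  C: 4
  H: 5
  F: 3
Molecular formula: C4H5F3.
  M = 4(12.0) + 5(1.007825) + 3(18.998403)
    = 48.000000 + 5.039125 + 56.995209 = 110.034334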